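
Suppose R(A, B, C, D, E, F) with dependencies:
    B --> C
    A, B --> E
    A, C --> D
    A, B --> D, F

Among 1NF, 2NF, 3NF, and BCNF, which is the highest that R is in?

Candidate key: {A, B}. Prime attributes: {A, B}.
B --> C: {B}⁺ = {B, C}, which is not all of the attributes, so the left side is not a superkey — BCNF is violated.
B --> C determines the non-prime attribute {C} from a non-superkey — 3NF is violated.
Since {B} ⊂ {A, B} and {B}⁺ ⊇ {C} with {C} non-prime, there is a partial dependency; 2NF fails.

1NF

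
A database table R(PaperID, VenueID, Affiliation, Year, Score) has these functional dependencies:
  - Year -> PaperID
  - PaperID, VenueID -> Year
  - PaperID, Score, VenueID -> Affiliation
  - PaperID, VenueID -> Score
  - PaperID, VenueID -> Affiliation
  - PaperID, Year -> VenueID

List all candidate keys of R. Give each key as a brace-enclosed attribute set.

{PaperID, VenueID}, {Year}

{Year} is a candidate key since {Year}⁺ = {Affiliation, PaperID, Score, VenueID, Year} covers every attribute.
{PaperID, VenueID} is a candidate key since {PaperID, VenueID}⁺ = {Affiliation, PaperID, Score, VenueID, Year} covers every attribute.
Any other superkey properly contains one of these, so there are no further candidate keys.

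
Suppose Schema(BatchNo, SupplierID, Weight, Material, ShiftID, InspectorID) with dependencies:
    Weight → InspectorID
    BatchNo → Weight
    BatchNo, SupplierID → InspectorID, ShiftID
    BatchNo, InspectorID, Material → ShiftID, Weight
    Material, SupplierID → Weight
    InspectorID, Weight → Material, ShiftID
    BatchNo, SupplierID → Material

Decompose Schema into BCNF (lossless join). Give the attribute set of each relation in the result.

Candidate key of the original relation: {BatchNo, SupplierID}.
Within {BatchNo, InspectorID, Material, ShiftID, SupplierID, Weight}: {Weight}⁺ ∩ {BatchNo, InspectorID, Material, ShiftID, SupplierID, Weight} = {InspectorID, Material, ShiftID, Weight}, not the whole set, so Weight → InspectorID, Material, ShiftID violates BCNF; decompose into {InspectorID, Material, ShiftID, Weight} and {BatchNo, SupplierID, Weight}.
{InspectorID, Material, ShiftID, Weight} has no BCNF violation.
Within {BatchNo, SupplierID, Weight}: {BatchNo}⁺ ∩ {BatchNo, SupplierID, Weight} = {BatchNo, Weight}, not the whole set, so BatchNo → Weight violates BCNF; decompose into {BatchNo, Weight} and {BatchNo, SupplierID}.
{BatchNo, Weight} has no BCNF violation.
{BatchNo, SupplierID} has no BCNF violation.

{BatchNo, SupplierID}; {BatchNo, Weight}; {InspectorID, Material, ShiftID, Weight}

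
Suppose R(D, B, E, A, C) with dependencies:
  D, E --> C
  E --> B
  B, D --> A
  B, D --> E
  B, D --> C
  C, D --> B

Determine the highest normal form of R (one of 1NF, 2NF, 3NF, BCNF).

3NF

Candidate keys: {B, D}, {C, D}, {D, E}. Prime attributes: {B, C, D, E}.
E --> B: {E}⁺ = {B, E}, which is not all of the attributes, so the left side is not a superkey — BCNF is violated.
But every attribute on its right side ({B}) is prime, and the same holds for every other non-superkey FD, so 3NF still holds.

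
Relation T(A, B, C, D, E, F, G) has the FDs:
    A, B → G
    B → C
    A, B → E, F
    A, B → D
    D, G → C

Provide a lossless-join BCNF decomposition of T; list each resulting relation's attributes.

Candidate key of the original relation: {A, B}.
{A, B, C, D, E, F, G}: {B} determines {B, C} here but is not a superkey — split on B → C, giving {B, C} and {A, B, D, E, F, G}.
{B, C} is in BCNF.
{A, B, D, E, F, G} is in BCNF.

{A, B, D, E, F, G}; {B, C}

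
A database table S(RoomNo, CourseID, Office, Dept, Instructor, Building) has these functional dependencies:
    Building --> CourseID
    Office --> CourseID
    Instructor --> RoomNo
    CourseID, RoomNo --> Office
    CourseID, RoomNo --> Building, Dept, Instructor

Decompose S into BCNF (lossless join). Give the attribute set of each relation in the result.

{Building, CourseID}; {Building, Dept, Instructor, Office}; {Instructor, RoomNo}

Candidate keys of the original relation: {Building, Instructor}, {Building, RoomNo}, {CourseID, Instructor}, {CourseID, RoomNo}, {Instructor, Office}, {Office, RoomNo}.
Within {Building, CourseID, Dept, Instructor, Office, RoomNo}: {Building}⁺ ∩ {Building, CourseID, Dept, Instructor, Office, RoomNo} = {Building, CourseID}, not the whole set, so Building --> CourseID violates BCNF; decompose into {Building, CourseID} and {Building, Dept, Instructor, Office, RoomNo}.
{Building, CourseID}: every determinant is a superkey — BCNF.
Within {Building, Dept, Instructor, Office, RoomNo}: {Instructor}⁺ ∩ {Building, Dept, Instructor, Office, RoomNo} = {Instructor, RoomNo}, not the whole set, so Instructor --> RoomNo violates BCNF; decompose into {Instructor, RoomNo} and {Building, Dept, Instructor, Office}.
{Instructor, RoomNo}: every determinant is a superkey — BCNF.
{Building, Dept, Instructor, Office}: every determinant is a superkey — BCNF.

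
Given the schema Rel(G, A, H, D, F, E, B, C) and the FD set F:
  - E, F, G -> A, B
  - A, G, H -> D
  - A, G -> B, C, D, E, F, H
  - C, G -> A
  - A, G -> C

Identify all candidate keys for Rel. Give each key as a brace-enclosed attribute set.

No FD produces {G}, so it must be in every candidate key.
{A, G}⁺ = {A, B, C, D, E, F, G, H}, which is every attribute, so {A, G} is a candidate key.
{C, G}⁺ = {A, B, C, D, E, F, G, H}, which is every attribute, so {C, G} is a candidate key.
{E, F, G}⁺ = {A, B, C, D, E, F, G, H}, which is every attribute, so {E, F, G} is a candidate key.
Any other superkey properly contains one of these, so there are no further candidate keys.

{A, G}, {C, G}, {E, F, G}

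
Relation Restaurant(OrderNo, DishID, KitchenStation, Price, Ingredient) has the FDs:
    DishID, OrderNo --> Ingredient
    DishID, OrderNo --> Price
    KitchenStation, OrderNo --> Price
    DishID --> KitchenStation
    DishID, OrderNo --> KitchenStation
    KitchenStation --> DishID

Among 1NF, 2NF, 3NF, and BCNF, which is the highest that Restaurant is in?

3NF

Candidate keys: {DishID, OrderNo}, {KitchenStation, OrderNo}. Prime attributes: {DishID, KitchenStation, OrderNo}.
For DishID --> KitchenStation we have {DishID}⁺ = {DishID, KitchenStation}; {DishID} is not a superkey, so BCNF fails.
But every attribute on its right side ({KitchenStation}) is prime, and the same holds for every other non-superkey FD, so 3NF still holds.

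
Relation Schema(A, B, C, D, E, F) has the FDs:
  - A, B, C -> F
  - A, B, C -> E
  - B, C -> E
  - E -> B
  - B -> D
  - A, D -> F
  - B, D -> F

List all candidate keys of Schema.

{A, C} never appear on the right of any FD, so every key must include all of them.
{A, B, C} is a candidate key since {A, B, C}⁺ = {A, B, C, D, E, F} covers every attribute.
{A, C, E} is a candidate key since {A, C, E}⁺ = {A, B, C, D, E, F} covers every attribute.
No proper subset of any of these is a key, and no other minimal superkey exists.

{A, B, C}, {A, C, E}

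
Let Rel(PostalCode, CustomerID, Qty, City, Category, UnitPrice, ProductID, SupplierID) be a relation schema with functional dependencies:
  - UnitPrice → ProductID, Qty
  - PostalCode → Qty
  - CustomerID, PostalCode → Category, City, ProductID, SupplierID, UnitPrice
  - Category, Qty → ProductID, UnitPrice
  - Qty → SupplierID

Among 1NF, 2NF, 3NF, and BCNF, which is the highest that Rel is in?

Candidate key: {CustomerID, PostalCode}. Prime attributes: {CustomerID, PostalCode}.
For UnitPrice → ProductID, Qty we have {UnitPrice}⁺ = {ProductID, Qty, SupplierID, UnitPrice}; {UnitPrice} is not a superkey, so BCNF fails.
UnitPrice → ProductID, Qty determines the non-prime attributes {ProductID, Qty} from a non-superkey — 3NF is violated.
{PostalCode} is a proper subset of the key {CustomerID, PostalCode}, and {PostalCode}⁺ contains the non-prime attributes {Qty, SupplierID} — a partial dependency, so 2NF is violated.

1NF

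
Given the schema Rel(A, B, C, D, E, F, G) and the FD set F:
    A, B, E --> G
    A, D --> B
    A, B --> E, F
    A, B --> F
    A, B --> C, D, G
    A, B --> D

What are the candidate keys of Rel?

Attributes never on any right-hand side: {A} — every candidate key must contain it.
{A, B} is a candidate key since {A, B}⁺ = {A, B, C, D, E, F, G} covers every attribute.
{A, D} is a candidate key since {A, D}⁺ = {A, B, C, D, E, F, G} covers every attribute.
Any other superkey properly contains one of these, so there are no further candidate keys.

{A, B}, {A, D}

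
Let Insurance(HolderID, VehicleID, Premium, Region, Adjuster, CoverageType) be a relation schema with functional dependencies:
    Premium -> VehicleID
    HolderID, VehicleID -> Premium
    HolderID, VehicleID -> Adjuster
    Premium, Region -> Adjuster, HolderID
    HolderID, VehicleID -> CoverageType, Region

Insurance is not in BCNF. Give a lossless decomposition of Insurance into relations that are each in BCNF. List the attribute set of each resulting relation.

Candidate keys of the original relation: {HolderID, Premium}, {HolderID, VehicleID}, {Premium, Region}.
{Adjuster, CoverageType, HolderID, Premium, Region, VehicleID}: {Premium} determines {Premium, VehicleID} here but is not a superkey — split on Premium -> VehicleID, giving {Premium, VehicleID} and {Adjuster, CoverageType, HolderID, Premium, Region}.
{Premium, VehicleID} is in BCNF.
{Adjuster, CoverageType, HolderID, Premium, Region} is in BCNF.

{Adjuster, CoverageType, HolderID, Premium, Region}; {Premium, VehicleID}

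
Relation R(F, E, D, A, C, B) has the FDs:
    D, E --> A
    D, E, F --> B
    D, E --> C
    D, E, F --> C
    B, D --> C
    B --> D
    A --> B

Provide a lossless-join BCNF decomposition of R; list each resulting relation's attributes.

Candidate keys of the original relation: {A, E, F}, {B, E, F}, {D, E, F}.
{A, B, C, D, E, F}: {D, E} determines {A, B, C, D, E} here but is not a superkey — split on D, E --> A, B, C, giving {A, B, C, D, E} and {D, E, F}.
{A, B, C, D, E}: {B, D} determines {B, C, D} here but is not a superkey — split on B, D --> C, giving {B, C, D} and {A, B, D, E}.
{B, C, D}: every determinant is a superkey — BCNF.
{A, B, D, E}: {B} determines {B, D} here but is not a superkey — split on B --> D, giving {B, D} and {A, B, E}.
{B, D}: every determinant is a superkey — BCNF.
{A, B, E}: {A} determines {A, B} here but is not a superkey — split on A --> B, giving {A, B} and {A, E}.
{A, B}: every determinant is a superkey — BCNF.
{A, E}: every determinant is a superkey — BCNF.
{D, E, F}: every determinant is a superkey — BCNF.

{A, B}; {A, E}; {B, C, D}; {D, E, F}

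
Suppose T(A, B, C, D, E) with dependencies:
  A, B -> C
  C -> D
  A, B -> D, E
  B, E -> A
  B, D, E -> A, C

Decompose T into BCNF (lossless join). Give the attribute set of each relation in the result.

{A, B, C, E}; {C, D}

Candidate keys of the original relation: {A, B}, {B, E}.
In {A, B, C, D, E}, {C} is not a superkey ({C}⁺ restricted to this set is {C, D}), so split on C -> D into {C, D} and {A, B, C, E}.
{C, D} is in BCNF.
{A, B, C, E} is in BCNF.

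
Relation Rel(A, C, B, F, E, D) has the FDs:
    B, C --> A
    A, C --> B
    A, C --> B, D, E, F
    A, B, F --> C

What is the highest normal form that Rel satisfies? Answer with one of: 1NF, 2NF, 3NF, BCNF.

BCNF

Candidate keys: {A, B, F}, {A, C}, {B, C}. Prime attributes: {A, B, C, F}.
Each dependency's left side is a superkey — BCNF holds.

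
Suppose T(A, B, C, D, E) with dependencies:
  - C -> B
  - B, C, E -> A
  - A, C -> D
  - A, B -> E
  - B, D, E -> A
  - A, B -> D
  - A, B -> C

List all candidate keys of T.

{A, B}, {A, C}, {B, D, E}, {C, E}

{A, B} is a candidate key since {A, B}⁺ = {A, B, C, D, E} covers every attribute.
{A, C} is a candidate key since {A, C}⁺ = {A, B, C, D, E} covers every attribute.
{C, E} is a candidate key since {C, E}⁺ = {A, B, C, D, E} covers every attribute.
{B, D, E} is a candidate key since {B, D, E}⁺ = {A, B, C, D, E} covers every attribute.
No proper subset of any of these is a key, and no other minimal superkey exists.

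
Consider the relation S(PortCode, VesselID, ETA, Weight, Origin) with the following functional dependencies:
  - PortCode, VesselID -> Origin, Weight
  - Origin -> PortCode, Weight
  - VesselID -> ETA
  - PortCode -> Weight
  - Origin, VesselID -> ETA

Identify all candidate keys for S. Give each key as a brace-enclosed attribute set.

Attributes never on any right-hand side: {VesselID} — every candidate key must contain it.
Closure of {Origin, VesselID} is {ETA, Origin, PortCode, VesselID, Weight}, the whole schema; {Origin, VesselID} is a candidate key.
Closure of {PortCode, VesselID} is {ETA, Origin, PortCode, VesselID, Weight}, the whole schema; {PortCode, VesselID} is a candidate key.
These are minimal and exhaustive — every other superkey contains one of them.

{Origin, VesselID}, {PortCode, VesselID}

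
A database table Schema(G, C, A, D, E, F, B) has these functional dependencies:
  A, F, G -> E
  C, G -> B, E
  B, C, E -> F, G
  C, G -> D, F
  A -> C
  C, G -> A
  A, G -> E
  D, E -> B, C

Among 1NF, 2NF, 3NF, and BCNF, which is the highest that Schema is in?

3NF

Candidate keys: {A, B, E}, {A, G}, {B, C, E}, {C, G}, {D, E}. Prime attributes: {A, B, C, D, E, G}.
For A -> C we have {A}⁺ = {A, C}; {A} is not a superkey, so BCNF fails.
Since {C} ⊆ prime attributes and every other non-superkey FD also has a prime right side, the schema is in 3NF.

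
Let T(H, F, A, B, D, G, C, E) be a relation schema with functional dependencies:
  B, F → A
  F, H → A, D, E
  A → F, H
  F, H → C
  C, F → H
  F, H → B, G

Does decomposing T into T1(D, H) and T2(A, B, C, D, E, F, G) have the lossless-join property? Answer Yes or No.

No

T1 ∩ T2 = {D}; its closure under F is {D}.
T1 ⊄ {D} and T2 ⊄ {D}, so the split is lossy.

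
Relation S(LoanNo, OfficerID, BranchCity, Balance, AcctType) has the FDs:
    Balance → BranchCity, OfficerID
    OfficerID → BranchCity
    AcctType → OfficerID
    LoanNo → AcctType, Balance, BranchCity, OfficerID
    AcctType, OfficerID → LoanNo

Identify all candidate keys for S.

Closure of {AcctType} is {AcctType, Balance, BranchCity, LoanNo, OfficerID}, the whole schema; {AcctType} is a candidate key.
Closure of {LoanNo} is {AcctType, Balance, BranchCity, LoanNo, OfficerID}, the whole schema; {LoanNo} is a candidate key.
These are minimal and exhaustive — every other superkey contains one of them.

{AcctType}, {LoanNo}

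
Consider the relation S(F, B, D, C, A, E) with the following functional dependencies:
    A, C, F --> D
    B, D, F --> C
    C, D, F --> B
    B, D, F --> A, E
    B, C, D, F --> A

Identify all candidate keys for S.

{F} never appears on the right of any FD, so every key must include it.
{A, C, F}⁺ = {A, B, C, D, E, F}, which is every attribute, so {A, C, F} is a candidate key.
{B, D, F}⁺ = {A, B, C, D, E, F}, which is every attribute, so {B, D, F} is a candidate key.
{C, D, F}⁺ = {A, B, C, D, E, F}, which is every attribute, so {C, D, F} is a candidate key.
Any other superkey properly contains one of these, so there are no further candidate keys.

{A, C, F}, {B, D, F}, {C, D, F}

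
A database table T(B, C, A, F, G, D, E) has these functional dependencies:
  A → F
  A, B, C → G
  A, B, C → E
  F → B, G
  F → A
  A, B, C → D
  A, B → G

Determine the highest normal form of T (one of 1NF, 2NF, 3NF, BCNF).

Candidate keys: {A, C}, {C, F}. Prime attributes: {A, C, F}.
A → F: {A}⁺ = {A, B, F, G}, which is not all of the attributes, so the left side is not a superkey — BCNF is violated.
Because {B, G} are non-prime and the left side of F → B, G is not a superkey, the relation is not in 3NF.
Since {A} ⊂ {A, C} and {A}⁺ ⊇ {B, G} with {B, G} non-prime, there is a partial dependency; 2NF fails.

1NF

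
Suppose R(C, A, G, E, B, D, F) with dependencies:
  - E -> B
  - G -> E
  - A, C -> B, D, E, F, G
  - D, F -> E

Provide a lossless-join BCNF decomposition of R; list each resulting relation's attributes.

Candidate key of the original relation: {A, C}.
In {A, B, C, D, E, F, G}, {E} is not a superkey ({E}⁺ restricted to this set is {B, E}), so split on E -> B into {B, E} and {A, C, D, E, F, G}.
{B, E} is in BCNF.
In {A, C, D, E, F, G}, {G} is not a superkey ({G}⁺ restricted to this set is {E, G}), so split on G -> E into {E, G} and {A, C, D, F, G}.
{E, G} is in BCNF.
{A, C, D, F, G} is in BCNF.

{A, C, D, F, G}; {B, E}; {E, G}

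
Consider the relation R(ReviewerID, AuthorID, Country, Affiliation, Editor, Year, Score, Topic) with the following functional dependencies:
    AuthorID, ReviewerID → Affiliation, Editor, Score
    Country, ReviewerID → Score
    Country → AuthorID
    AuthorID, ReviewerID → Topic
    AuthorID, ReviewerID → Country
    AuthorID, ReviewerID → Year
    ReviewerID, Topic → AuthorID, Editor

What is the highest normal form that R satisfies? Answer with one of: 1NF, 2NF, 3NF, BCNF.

Candidate keys: {AuthorID, ReviewerID}, {Country, ReviewerID}, {ReviewerID, Topic}. Prime attributes: {AuthorID, Country, ReviewerID, Topic}.
For Country → AuthorID we have {Country}⁺ = {AuthorID, Country}; {Country} is not a superkey, so BCNF fails.
But every attribute on its right side ({AuthorID}) is prime, and the same holds for every other non-superkey FD, so 3NF still holds.

3NF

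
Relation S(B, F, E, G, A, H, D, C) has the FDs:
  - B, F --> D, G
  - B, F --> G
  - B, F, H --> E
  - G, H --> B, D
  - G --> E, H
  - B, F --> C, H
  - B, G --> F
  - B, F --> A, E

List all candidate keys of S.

{B, F}, {G}

{G} is a candidate key since {G}⁺ = {A, B, C, D, E, F, G, H} covers every attribute.
{B, F} is a candidate key since {B, F}⁺ = {A, B, C, D, E, F, G, H} covers every attribute.
Any other superkey properly contains one of these, so there are no further candidate keys.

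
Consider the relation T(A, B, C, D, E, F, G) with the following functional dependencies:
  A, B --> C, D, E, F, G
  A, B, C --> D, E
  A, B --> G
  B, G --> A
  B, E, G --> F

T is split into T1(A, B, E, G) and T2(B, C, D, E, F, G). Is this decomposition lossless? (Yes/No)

Yes

The shared attributes are {B, E, G} and {B, E, G}⁺ = {A, B, C, D, E, F, G}.
T1 is contained in that closure, so T1 ∩ T2 --> T1 holds and the join is lossless.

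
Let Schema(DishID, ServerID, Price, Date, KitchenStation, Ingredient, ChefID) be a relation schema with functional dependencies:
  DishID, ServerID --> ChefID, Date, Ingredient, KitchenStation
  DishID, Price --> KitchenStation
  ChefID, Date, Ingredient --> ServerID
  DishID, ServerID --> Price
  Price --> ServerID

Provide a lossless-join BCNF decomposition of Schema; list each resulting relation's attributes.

Candidate keys of the original relation: {ChefID, Date, DishID, Ingredient}, {DishID, Price}, {DishID, ServerID}.
In {ChefID, Date, DishID, Ingredient, KitchenStation, Price, ServerID}, {ChefID, Date, Ingredient} is not a superkey ({ChefID, Date, Ingredient}⁺ restricted to this set is {ChefID, Date, Ingredient, ServerID}), so split on ChefID, Date, Ingredient --> ServerID into {ChefID, Date, Ingredient, ServerID} and {ChefID, Date, DishID, Ingredient, KitchenStation, Price}.
{ChefID, Date, Ingredient, ServerID} is in BCNF.
{ChefID, Date, DishID, Ingredient, KitchenStation, Price} is in BCNF.

{ChefID, Date, DishID, Ingredient, KitchenStation, Price}; {ChefID, Date, Ingredient, ServerID}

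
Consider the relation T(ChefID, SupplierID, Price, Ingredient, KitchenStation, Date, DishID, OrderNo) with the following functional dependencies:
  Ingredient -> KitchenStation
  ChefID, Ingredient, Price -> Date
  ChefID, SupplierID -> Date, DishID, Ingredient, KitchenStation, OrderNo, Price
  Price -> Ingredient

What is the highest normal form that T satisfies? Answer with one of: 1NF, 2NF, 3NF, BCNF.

2NF

Candidate key: {ChefID, SupplierID}. Prime attributes: {ChefID, SupplierID}.
Ingredient -> KitchenStation breaks BCNF: {Ingredient}⁺ = {Ingredient, KitchenStation}, so {Ingredient} is not a superkey.
Ingredient -> KitchenStation determines the non-prime attribute {KitchenStation} from a non-superkey — 3NF is violated.
No non-prime attribute depends on a proper subset of any candidate key, so 2NF holds.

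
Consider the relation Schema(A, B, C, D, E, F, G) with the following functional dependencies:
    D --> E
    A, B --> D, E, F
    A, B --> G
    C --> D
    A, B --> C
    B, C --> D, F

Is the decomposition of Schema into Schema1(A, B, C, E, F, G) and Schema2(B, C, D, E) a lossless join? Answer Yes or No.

The shared attributes are {B, C, E} and {B, C, E}⁺ = {B, C, D, E, F}.
This includes all of Schema2, so the common attributes are a superkey of Schema2 — the join is lossless.

Yes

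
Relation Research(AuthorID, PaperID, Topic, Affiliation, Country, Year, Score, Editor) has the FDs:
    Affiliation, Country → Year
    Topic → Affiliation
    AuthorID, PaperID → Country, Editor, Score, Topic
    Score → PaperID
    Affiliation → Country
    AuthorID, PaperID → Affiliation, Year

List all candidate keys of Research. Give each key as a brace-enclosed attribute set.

{AuthorID} never appears on the right of any FD, so every key must include it.
{AuthorID, PaperID}⁺ = {Affiliation, AuthorID, Country, Editor, PaperID, Score, Topic, Year}, which is every attribute, so {AuthorID, PaperID} is a candidate key.
{AuthorID, Score}⁺ = {Affiliation, AuthorID, Country, Editor, PaperID, Score, Topic, Year}, which is every attribute, so {AuthorID, Score} is a candidate key.
These are minimal and exhaustive — every other superkey contains one of them.

{AuthorID, PaperID}, {AuthorID, Score}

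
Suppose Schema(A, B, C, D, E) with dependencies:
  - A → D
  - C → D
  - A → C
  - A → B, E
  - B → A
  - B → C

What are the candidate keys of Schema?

{A}, {B}

{A}⁺ = {A, B, C, D, E} — all of the relation — so {A} is a candidate key.
{B}⁺ = {A, B, C, D, E} — all of the relation — so {B} is a candidate key.
These are minimal and exhaustive — every other superkey contains one of them.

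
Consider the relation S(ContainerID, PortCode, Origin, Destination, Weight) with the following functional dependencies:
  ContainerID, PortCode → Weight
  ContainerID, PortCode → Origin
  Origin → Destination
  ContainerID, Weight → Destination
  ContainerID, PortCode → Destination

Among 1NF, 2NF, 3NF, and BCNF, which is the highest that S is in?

2NF

Candidate key: {ContainerID, PortCode}. Prime attributes: {ContainerID, PortCode}.
Origin → Destination breaks BCNF: {Origin}⁺ = {Destination, Origin}, so {Origin} is not a superkey.
Origin → Destination determines the non-prime attribute {Destination} from a non-superkey — 3NF is violated.
No non-prime attribute depends on a proper subset of any candidate key, so 2NF holds.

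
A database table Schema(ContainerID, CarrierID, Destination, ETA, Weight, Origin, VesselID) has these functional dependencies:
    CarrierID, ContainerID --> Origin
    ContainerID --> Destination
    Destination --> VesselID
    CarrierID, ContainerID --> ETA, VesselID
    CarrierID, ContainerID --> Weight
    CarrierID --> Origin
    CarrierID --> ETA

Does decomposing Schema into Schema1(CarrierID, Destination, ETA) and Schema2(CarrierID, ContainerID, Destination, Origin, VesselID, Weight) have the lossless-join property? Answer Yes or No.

The shared attributes are {CarrierID, Destination} and {CarrierID, Destination}⁺ = {CarrierID, Destination, ETA, Origin, VesselID}.
This includes all of Schema1, so the common attributes are a superkey of Schema1 — the join is lossless.

Yes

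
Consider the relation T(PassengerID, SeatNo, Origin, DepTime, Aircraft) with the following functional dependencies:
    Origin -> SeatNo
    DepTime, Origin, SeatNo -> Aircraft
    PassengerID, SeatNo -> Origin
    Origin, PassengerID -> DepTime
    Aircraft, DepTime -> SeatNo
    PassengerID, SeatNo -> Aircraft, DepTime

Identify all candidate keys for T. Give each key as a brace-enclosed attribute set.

No FD produces {PassengerID}, so it must be in every candidate key.
Closure of {Origin, PassengerID} is {Aircraft, DepTime, Origin, PassengerID, SeatNo}, the whole schema; {Origin, PassengerID} is a candidate key.
Closure of {PassengerID, SeatNo} is {Aircraft, DepTime, Origin, PassengerID, SeatNo}, the whole schema; {PassengerID, SeatNo} is a candidate key.
Closure of {Aircraft, DepTime, PassengerID} is {Aircraft, DepTime, Origin, PassengerID, SeatNo}, the whole schema; {Aircraft, DepTime, PassengerID} is a candidate key.
No proper subset of any of these is a key, and no other minimal superkey exists.

{Aircraft, DepTime, PassengerID}, {Origin, PassengerID}, {PassengerID, SeatNo}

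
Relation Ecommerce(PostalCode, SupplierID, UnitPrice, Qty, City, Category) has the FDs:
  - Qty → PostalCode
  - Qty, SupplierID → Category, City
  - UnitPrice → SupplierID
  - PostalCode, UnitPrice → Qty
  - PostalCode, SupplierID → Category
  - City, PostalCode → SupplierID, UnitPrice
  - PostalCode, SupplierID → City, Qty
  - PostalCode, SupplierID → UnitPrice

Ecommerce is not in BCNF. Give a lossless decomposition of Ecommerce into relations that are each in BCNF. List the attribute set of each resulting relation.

Candidate keys of the original relation: {City, PostalCode}, {City, Qty}, {PostalCode, SupplierID}, {PostalCode, UnitPrice}, {Qty, SupplierID}, {Qty, UnitPrice}.
{Category, City, PostalCode, Qty, SupplierID, UnitPrice}: {Qty} determines {PostalCode, Qty} here but is not a superkey — split on Qty → PostalCode, giving {PostalCode, Qty} and {Category, City, Qty, SupplierID, UnitPrice}.
{PostalCode, Qty}: every determinant is a superkey — BCNF.
{Category, City, Qty, SupplierID, UnitPrice}: {UnitPrice} determines {SupplierID, UnitPrice} here but is not a superkey — split on UnitPrice → SupplierID, giving {SupplierID, UnitPrice} and {Category, City, Qty, UnitPrice}.
{SupplierID, UnitPrice}: every determinant is a superkey — BCNF.
{Category, City, Qty, UnitPrice}: every determinant is a superkey — BCNF.

{Category, City, Qty, UnitPrice}; {PostalCode, Qty}; {SupplierID, UnitPrice}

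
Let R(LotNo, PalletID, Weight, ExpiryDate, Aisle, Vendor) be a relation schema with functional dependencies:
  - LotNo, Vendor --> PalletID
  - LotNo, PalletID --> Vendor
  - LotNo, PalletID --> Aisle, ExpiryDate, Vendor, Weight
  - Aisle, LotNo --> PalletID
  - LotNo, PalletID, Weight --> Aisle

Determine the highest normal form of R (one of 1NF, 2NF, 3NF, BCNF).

Candidate keys: {Aisle, LotNo}, {LotNo, PalletID}, {LotNo, Vendor}. Prime attributes: {Aisle, LotNo, PalletID, Vendor}.
Every FD has a superkey on the left, so the relation is in BCNF.

BCNF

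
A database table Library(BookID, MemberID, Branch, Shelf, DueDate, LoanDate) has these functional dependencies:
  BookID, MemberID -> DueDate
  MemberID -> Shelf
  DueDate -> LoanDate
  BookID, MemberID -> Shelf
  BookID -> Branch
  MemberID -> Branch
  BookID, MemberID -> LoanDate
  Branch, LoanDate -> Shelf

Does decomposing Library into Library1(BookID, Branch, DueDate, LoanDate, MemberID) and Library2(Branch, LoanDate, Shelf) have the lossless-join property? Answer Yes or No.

Yes

The shared attributes are {Branch, LoanDate} and {Branch, LoanDate}⁺ = {Branch, LoanDate, Shelf}.
Library2 is contained in that closure, so Library1 ∩ Library2 -> Library2 holds and the join is lossless.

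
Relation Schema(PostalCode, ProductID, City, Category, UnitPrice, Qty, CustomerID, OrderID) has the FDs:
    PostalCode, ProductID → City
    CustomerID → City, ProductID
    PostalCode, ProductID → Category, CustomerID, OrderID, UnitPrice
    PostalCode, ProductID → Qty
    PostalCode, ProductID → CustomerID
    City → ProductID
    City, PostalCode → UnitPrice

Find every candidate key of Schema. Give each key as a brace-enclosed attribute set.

{City, PostalCode}, {CustomerID, PostalCode}, {PostalCode, ProductID}

Attributes never on any right-hand side: {PostalCode} — every candidate key must contain it.
{City, PostalCode}⁺ = {Category, City, CustomerID, OrderID, PostalCode, ProductID, Qty, UnitPrice} — all of the relation — so {City, PostalCode} is a candidate key.
{CustomerID, PostalCode}⁺ = {Category, City, CustomerID, OrderID, PostalCode, ProductID, Qty, UnitPrice} — all of the relation — so {CustomerID, PostalCode} is a candidate key.
{PostalCode, ProductID}⁺ = {Category, City, CustomerID, OrderID, PostalCode, ProductID, Qty, UnitPrice} — all of the relation — so {PostalCode, ProductID} is a candidate key.
These are minimal and exhaustive — every other superkey contains one of them.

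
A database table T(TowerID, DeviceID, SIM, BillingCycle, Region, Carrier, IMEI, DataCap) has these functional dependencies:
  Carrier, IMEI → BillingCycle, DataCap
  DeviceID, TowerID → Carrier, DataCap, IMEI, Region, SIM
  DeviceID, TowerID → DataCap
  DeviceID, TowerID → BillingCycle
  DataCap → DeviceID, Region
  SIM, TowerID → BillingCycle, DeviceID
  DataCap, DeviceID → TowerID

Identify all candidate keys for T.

{DataCap} is a candidate key since {DataCap}⁺ = {BillingCycle, Carrier, DataCap, DeviceID, IMEI, Region, SIM, TowerID} covers every attribute.
{Carrier, IMEI} is a candidate key since {Carrier, IMEI}⁺ = {BillingCycle, Carrier, DataCap, DeviceID, IMEI, Region, SIM, TowerID} covers every attribute.
{DeviceID, TowerID} is a candidate key since {DeviceID, TowerID}⁺ = {BillingCycle, Carrier, DataCap, DeviceID, IMEI, Region, SIM, TowerID} covers every attribute.
{SIM, TowerID} is a candidate key since {SIM, TowerID}⁺ = {BillingCycle, Carrier, DataCap, DeviceID, IMEI, Region, SIM, TowerID} covers every attribute.
No proper subset of any of these is a key, and no other minimal superkey exists.

{Carrier, IMEI}, {DataCap}, {DeviceID, TowerID}, {SIM, TowerID}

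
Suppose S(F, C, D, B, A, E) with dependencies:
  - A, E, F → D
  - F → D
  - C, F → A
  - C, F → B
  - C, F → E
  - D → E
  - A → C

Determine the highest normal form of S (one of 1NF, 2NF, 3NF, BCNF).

1NF

Candidate keys: {A, F}, {C, F}. Prime attributes: {A, C, F}.
F → D: {F}⁺ = {D, E, F}, which is not all of the attributes, so the left side is not a superkey — BCNF is violated.
F → D determines the non-prime attribute {D} from a non-superkey — 3NF is violated.
{F} is a proper subset of the key {A, F}, and {F}⁺ contains the non-prime attributes {D, E} — a partial dependency, so 2NF is violated.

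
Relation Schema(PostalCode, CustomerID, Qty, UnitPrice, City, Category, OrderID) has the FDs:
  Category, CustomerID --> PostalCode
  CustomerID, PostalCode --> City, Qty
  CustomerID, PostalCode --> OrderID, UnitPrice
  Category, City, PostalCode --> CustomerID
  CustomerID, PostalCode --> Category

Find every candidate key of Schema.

{Category, City, PostalCode}, {Category, CustomerID}, {CustomerID, PostalCode}

{Category, CustomerID} is a candidate key since {Category, CustomerID}⁺ = {Category, City, CustomerID, OrderID, PostalCode, Qty, UnitPrice} covers every attribute.
{CustomerID, PostalCode} is a candidate key since {CustomerID, PostalCode}⁺ = {Category, City, CustomerID, OrderID, PostalCode, Qty, UnitPrice} covers every attribute.
{Category, City, PostalCode} is a candidate key since {Category, City, PostalCode}⁺ = {Category, City, CustomerID, OrderID, PostalCode, Qty, UnitPrice} covers every attribute.
Any other superkey properly contains one of these, so there are no further candidate keys.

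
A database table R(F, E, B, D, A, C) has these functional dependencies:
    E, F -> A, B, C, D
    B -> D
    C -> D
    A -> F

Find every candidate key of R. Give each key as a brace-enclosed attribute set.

{A, E}, {E, F}

No FD produces {E}, so it must be in every candidate key.
Closure of {A, E} is {A, B, C, D, E, F}, the whole schema; {A, E} is a candidate key.
Closure of {E, F} is {A, B, C, D, E, F}, the whole schema; {E, F} is a candidate key.
Any other superkey properly contains one of these, so there are no further candidate keys.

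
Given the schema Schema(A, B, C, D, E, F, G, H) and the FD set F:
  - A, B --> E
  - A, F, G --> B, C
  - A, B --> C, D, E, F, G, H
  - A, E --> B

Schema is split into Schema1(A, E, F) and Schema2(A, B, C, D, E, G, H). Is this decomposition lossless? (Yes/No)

Yes

The shared attributes are {A, E} and {A, E}⁺ = {A, B, C, D, E, F, G, H}.
Schema1 is contained in that closure, so Schema1 ∩ Schema2 --> Schema1 holds and the join is lossless.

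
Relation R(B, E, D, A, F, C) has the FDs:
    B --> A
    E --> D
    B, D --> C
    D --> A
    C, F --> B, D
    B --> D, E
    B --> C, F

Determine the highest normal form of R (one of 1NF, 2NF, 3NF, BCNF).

Candidate keys: {B}, {C, F}. Prime attributes: {B, C, F}.
For E --> D we have {E}⁺ = {A, D, E}; {E} is not a superkey, so BCNF fails.
Because {D} is non-prime and the left side of E --> D is not a superkey, the relation is not in 3NF.
No proper subset of a key has a non-prime attribute in its closure, so there is no partial dependency; 2NF holds.

2NF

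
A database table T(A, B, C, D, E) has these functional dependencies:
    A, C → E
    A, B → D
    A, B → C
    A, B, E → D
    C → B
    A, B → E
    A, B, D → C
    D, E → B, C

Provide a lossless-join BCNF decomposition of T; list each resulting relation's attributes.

{A, D, E}; {B, C}; {C, D, E}

Candidate keys of the original relation: {A, B}, {A, C}, {A, D, E}.
Within {A, B, C, D, E}: {C}⁺ ∩ {A, B, C, D, E} = {B, C}, not the whole set, so C → B violates BCNF; decompose into {B, C} and {A, C, D, E}.
{B, C}: every determinant is a superkey — BCNF.
Within {A, C, D, E}: {D, E}⁺ ∩ {A, C, D, E} = {C, D, E}, not the whole set, so D, E → C violates BCNF; decompose into {C, D, E} and {A, D, E}.
{C, D, E}: every determinant is a superkey — BCNF.
{A, D, E}: every determinant is a superkey — BCNF.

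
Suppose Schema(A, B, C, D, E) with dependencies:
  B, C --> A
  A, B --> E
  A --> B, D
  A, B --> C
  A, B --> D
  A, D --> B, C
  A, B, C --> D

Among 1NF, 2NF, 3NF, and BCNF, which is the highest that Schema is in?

BCNF

Candidate keys: {A}, {B, C}. Prime attributes: {A, B, C}.
Each dependency's left side is a superkey — BCNF holds.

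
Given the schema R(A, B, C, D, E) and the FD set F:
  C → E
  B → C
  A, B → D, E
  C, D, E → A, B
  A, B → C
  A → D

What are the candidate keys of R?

{A, B}, {A, C}, {B, D}, {C, D}

{A, B}⁺ = {A, B, C, D, E}, which is every attribute, so {A, B} is a candidate key.
{A, C}⁺ = {A, B, C, D, E}, which is every attribute, so {A, C} is a candidate key.
{B, D}⁺ = {A, B, C, D, E}, which is every attribute, so {B, D} is a candidate key.
{C, D}⁺ = {A, B, C, D, E}, which is every attribute, so {C, D} is a candidate key.
Any other superkey properly contains one of these, so there are no further candidate keys.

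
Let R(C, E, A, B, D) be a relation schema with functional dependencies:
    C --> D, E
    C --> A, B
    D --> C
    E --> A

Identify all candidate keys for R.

{C}⁺ = {A, B, C, D, E} — all of the relation — so {C} is a candidate key.
{D}⁺ = {A, B, C, D, E} — all of the relation — so {D} is a candidate key.
These are minimal and exhaustive — every other superkey contains one of them.

{C}, {D}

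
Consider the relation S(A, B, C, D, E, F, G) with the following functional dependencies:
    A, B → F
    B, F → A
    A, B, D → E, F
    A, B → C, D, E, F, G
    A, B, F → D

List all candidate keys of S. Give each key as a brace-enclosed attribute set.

No FD produces {B}, so it must be in every candidate key.
{A, B}⁺ = {A, B, C, D, E, F, G} — all of the relation — so {A, B} is a candidate key.
{B, F}⁺ = {A, B, C, D, E, F, G} — all of the relation — so {B, F} is a candidate key.
These are minimal and exhaustive — every other superkey contains one of them.

{A, B}, {B, F}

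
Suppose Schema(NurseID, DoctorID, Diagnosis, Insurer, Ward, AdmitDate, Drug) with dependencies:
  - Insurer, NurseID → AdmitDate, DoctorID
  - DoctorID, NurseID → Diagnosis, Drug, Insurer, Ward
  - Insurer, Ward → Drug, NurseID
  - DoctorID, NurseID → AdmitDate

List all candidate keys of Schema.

{DoctorID, NurseID}, {Insurer, NurseID}, {Insurer, Ward}

{DoctorID, NurseID}⁺ = {AdmitDate, Diagnosis, DoctorID, Drug, Insurer, NurseID, Ward}, which is every attribute, so {DoctorID, NurseID} is a candidate key.
{Insurer, NurseID}⁺ = {AdmitDate, Diagnosis, DoctorID, Drug, Insurer, NurseID, Ward}, which is every attribute, so {Insurer, NurseID} is a candidate key.
{Insurer, Ward}⁺ = {AdmitDate, Diagnosis, DoctorID, Drug, Insurer, NurseID, Ward}, which is every attribute, so {Insurer, Ward} is a candidate key.
No proper subset of any of these is a key, and no other minimal superkey exists.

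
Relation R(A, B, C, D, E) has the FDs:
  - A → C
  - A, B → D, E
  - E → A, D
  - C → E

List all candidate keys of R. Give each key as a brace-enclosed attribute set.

{A, B}, {B, C}, {B, E}

{B} never appears on the right of any FD, so every key must include it.
Closure of {A, B} is {A, B, C, D, E}, the whole schema; {A, B} is a candidate key.
Closure of {B, C} is {A, B, C, D, E}, the whole schema; {B, C} is a candidate key.
Closure of {B, E} is {A, B, C, D, E}, the whole schema; {B, E} is a candidate key.
Any other superkey properly contains one of these, so there are no further candidate keys.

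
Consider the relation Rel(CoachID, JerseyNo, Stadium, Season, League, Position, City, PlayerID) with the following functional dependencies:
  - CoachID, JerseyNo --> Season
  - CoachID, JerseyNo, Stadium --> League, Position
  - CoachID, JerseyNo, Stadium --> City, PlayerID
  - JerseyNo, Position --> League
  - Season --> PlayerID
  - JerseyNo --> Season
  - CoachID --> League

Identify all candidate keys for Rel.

Attributes never on any right-hand side: {CoachID, JerseyNo, Stadium} — every candidate key must contain all of them.
{CoachID, JerseyNo, Stadium}⁺ = {City, CoachID, JerseyNo, League, PlayerID, Position, Season, Stadium} — all of the relation — so {CoachID, JerseyNo, Stadium} is a candidate key.
Every other attribute set either contains this one or has a smaller closure.

{CoachID, JerseyNo, Stadium}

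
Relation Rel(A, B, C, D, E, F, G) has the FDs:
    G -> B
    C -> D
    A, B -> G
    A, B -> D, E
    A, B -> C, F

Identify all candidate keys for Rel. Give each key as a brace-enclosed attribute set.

Attributes never on any right-hand side: {A} — every candidate key must contain it.
{A, B}⁺ = {A, B, C, D, E, F, G}, which is every attribute, so {A, B} is a candidate key.
{A, G}⁺ = {A, B, C, D, E, F, G}, which is every attribute, so {A, G} is a candidate key.
Any other superkey properly contains one of these, so there are no further candidate keys.

{A, B}, {A, G}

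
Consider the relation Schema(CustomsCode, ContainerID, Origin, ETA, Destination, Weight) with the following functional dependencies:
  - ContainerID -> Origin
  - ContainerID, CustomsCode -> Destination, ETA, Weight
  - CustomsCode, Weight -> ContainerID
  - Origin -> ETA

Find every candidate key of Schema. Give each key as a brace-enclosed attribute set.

Attributes never on any right-hand side: {CustomsCode} — every candidate key must contain it.
Closure of {ContainerID, CustomsCode} is {ContainerID, CustomsCode, Destination, ETA, Origin, Weight}, the whole schema; {ContainerID, CustomsCode} is a candidate key.
Closure of {CustomsCode, Weight} is {ContainerID, CustomsCode, Destination, ETA, Origin, Weight}, the whole schema; {CustomsCode, Weight} is a candidate key.
No proper subset of any of these is a key, and no other minimal superkey exists.

{ContainerID, CustomsCode}, {CustomsCode, Weight}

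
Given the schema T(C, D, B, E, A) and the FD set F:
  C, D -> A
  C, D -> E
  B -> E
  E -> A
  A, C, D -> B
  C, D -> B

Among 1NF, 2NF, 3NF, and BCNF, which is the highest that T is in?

Candidate key: {C, D}. Prime attributes: {C, D}.
B -> E: {B}⁺ = {A, B, E}, which is not all of the attributes, so the left side is not a superkey — BCNF is violated.
Because {E} is non-prime and the left side of B -> E is not a superkey, the relation is not in 3NF.
No non-prime attribute depends on a proper subset of any candidate key, so 2NF holds.

2NF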